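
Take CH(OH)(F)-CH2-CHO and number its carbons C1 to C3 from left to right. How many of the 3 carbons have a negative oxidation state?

Tallying each carbon's bonds:
C1: 1C, 1H, 1O, 1F → 0 − 1 + 1 + 1 = +1
C2: 2C, 2H → 0 − 2 = -2
C3: 1C, 1H, 2O → 0 − 1 + 2 = +1
1 carbon (C2) meets the condition.

1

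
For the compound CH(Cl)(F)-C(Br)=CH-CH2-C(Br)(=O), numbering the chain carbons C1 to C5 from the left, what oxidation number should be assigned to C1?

+1

C1 has one bond to C (0), one bond to H (-1), one bond to Cl (+1), one bond to F (+1).
Oxidation state = 0 − 1 + 1 + 1 = +1.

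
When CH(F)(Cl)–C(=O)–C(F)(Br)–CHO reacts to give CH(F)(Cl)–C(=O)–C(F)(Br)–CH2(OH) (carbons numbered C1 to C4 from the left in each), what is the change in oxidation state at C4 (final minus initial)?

-2

Before: C4 has 1 bond to C, 1 bond to H, 2 bonds to O → oxidation state +1.
After: C4 has 1 bond to C, 2 bonds to H, 1 bond to O → oxidation state -1.
Δ = -1 − (+1) = -2, so this is a reduction at C4.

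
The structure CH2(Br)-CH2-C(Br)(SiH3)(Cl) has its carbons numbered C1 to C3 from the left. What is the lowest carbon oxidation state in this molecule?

-2

Each bond to a more electronegative atom (O, N, halogen) counts +1, each bond to a less electronegative atom (H, metal, B, Si) counts −1, and each C–C bond counts 0. Tallying each carbon:
C1: 1C, 2H, 1Br → 0 − 2 + 1 = -1
C2: 2C, 2H → 0 − 2 = -2
C3: 1C, 1Cl, 1Br, 1Si → 0 + 1 + 1 − 1 = +1
The lowest value is -2.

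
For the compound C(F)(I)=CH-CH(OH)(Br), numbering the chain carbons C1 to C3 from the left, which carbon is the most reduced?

Tallying each carbon's bonds:
C1: 2C, 1F, 1I → 0 + 1 + 1 = +2
C2: 3C, 1H → 0 − 1 = -1
C3: 1C, 1H, 1O, 1Br → 0 − 1 + 1 + 1 = +1
The most reduced carbon is C2 at -1.

C2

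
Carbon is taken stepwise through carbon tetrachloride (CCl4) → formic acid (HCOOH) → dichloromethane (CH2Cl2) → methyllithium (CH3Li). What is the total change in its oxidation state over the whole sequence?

-8

Carbon oxidation states along the series — carbon tetrachloride: +4, formic acid: +2, dichloromethane: 0, methyllithium: -4.
Net change = -4 − (+4) = -8.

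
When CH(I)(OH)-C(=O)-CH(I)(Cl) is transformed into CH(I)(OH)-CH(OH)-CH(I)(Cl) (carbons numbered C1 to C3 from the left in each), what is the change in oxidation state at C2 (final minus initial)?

Before: C2 has 2 bonds to C, 2 bonds to O → oxidation state +2.
After: C2 has 2 bonds to C, 1 bond to H, 1 bond to O → oxidation state 0.
Δ = 0 − (+2) = -2, so this is a reduction at C2.

-2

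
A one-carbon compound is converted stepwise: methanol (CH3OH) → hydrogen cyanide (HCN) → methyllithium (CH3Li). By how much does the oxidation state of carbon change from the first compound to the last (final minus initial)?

Carbon oxidation states along the series — methanol: -2, hydrogen cyanide: +2, methyllithium: -4.
Net change = -4 − (-2) = -2.

-2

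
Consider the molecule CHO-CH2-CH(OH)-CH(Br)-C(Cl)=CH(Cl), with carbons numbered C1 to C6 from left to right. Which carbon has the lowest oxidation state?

C2

Tallying each carbon's bonds:
C1: 1C, 1H, 2O → 0 − 1 + 2 = +1
C2: 2C, 2H → 0 − 2 = -2
C3: 2C, 1H, 1O → 0 − 1 + 1 = 0
C4: 2C, 1H, 1Br → 0 − 1 + 1 = 0
C5: 3C, 1Cl → 0 + 1 = +1
C6: 2C, 1H, 1Cl → 0 − 1 + 1 = 0
The most reduced carbon is C2 at -2.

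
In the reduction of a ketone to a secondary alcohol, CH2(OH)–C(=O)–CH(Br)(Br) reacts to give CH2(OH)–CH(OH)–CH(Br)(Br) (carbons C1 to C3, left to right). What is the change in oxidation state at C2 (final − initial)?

Before: C2 has 2 bonds to C, 2 bonds to O → oxidation state +2.
After: C2 has 2 bonds to C, 1 bond to H, 1 bond to O → oxidation state 0.
Δ = 0 − (+2) = -2, so this is a reduction at C2.

-2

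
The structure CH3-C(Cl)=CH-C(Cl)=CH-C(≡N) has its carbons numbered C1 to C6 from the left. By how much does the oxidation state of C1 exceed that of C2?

-4

C1: 1C, 3H → 0 − 3 = -3
C2: 3C, 1Cl → 0 + 1 = +1
Difference: -3 − (+1) = -4.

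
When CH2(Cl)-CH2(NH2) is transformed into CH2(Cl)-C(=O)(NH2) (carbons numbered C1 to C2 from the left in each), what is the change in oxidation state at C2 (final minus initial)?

+4

Before: C2 has 1 bond to C, 2 bonds to H, 1 bond to N → oxidation state -1.
After: C2 has 1 bond to C, 2 bonds to O, 1 bond to N → oxidation state +3.
Δ = +3 − (-1) = +4, so this is an oxidation at C2.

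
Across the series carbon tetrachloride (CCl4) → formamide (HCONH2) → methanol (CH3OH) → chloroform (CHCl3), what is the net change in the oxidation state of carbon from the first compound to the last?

Carbon oxidation states along the series — carbon tetrachloride: +4, formamide: +2, methanol: -2, chloroform: +2.
Net change = +2 − (+4) = -2.

-2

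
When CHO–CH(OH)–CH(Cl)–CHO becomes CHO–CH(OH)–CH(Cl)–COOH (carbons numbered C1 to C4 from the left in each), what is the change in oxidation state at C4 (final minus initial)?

Before: C4 has 1 bond to C, 1 bond to H, 2 bonds to O → oxidation state +1.
After: C4 has 1 bond to C, 3 bonds to O → oxidation state +3.
Δ = +3 − (+1) = +2, so this is an oxidation at C4.

+2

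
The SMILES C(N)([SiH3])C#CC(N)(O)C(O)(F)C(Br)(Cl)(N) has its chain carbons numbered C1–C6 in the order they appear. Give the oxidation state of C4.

Each bond to a more electronegative atom (O, N, halogen) counts +1, each bond to a less electronegative atom (H, metal, B, Si) counts −1, and each C–C bond counts 0.
C4 has one bond to C (0), one bond to C (0), one bond to N (+1), one bond to O (+1).
Oxidation state = 0 + 0 + 1 + 1 = +2.

+2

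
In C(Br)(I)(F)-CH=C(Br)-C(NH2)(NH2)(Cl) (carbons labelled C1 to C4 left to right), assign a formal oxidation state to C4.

Count +1 for every bond to an atom more electronegative than carbon and −1 for every bond to one less electronegative; C–C bonds are 0.
C4 has one bond to C (0), one bond to N (+1), one bond to N (+1), one bond to Cl (+1).
Oxidation state = 0 + 1 + 1 + 1 = +3.

+3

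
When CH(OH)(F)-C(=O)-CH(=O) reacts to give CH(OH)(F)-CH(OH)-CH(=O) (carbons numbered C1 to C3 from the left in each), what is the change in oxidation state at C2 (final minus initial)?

-2

Before: C2 has 2 bonds to C, 2 bonds to O → oxidation state +2.
After: C2 has 2 bonds to C, 1 bond to H, 1 bond to O → oxidation state 0.
Δ = 0 − (+2) = -2, so this is a reduction at C2.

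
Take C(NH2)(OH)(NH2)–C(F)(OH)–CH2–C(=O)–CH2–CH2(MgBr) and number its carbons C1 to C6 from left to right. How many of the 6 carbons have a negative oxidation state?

3

Count +1 for every bond to an atom more electronegative than carbon and −1 for every bond to one less electronegative; C–C bonds are 0. Tallying each carbon:
C1: 1C, 1O, 2N → 0 + 1 + 2 = +3
C2: 2C, 1O, 1F → 0 + 1 + 1 = +2
C3: 2C, 2H → 0 − 2 = -2
C4: 2C, 2O → 0 + 2 = +2
C5: 2C, 2H → 0 − 2 = -2
C6: 1C, 2H, 1Mg → 0 − 2 − 1 = -3
3 carbons (C3, C5, C6) meet the condition.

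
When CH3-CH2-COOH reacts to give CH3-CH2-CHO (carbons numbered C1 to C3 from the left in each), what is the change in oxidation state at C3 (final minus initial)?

-2

Before: C3 has 1 bond to C, 3 bonds to O → oxidation state +3.
After: C3 has 1 bond to C, 1 bond to H, 2 bonds to O → oxidation state +1.
Δ = +1 − (+3) = -2, so this is a reduction at C3.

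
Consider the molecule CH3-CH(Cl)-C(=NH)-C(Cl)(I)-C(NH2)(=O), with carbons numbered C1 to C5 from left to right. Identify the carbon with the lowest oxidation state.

C1

Tallying each carbon's bonds:
C1: 1C, 3H → 0 − 3 = -3
C2: 2C, 1H, 1Cl → 0 − 1 + 1 = 0
C3: 2C, 2N → 0 + 2 = +2
C4: 2C, 1Cl, 1I → 0 + 1 + 1 = +2
C5: 1C, 2O, 1N → 0 + 2 + 1 = +3
The most reduced carbon is C1 at -3.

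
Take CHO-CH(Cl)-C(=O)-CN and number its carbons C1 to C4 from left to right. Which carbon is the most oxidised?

C4

Tallying each carbon's bonds:
C1: 1C, 1H, 2O → 0 − 1 + 2 = +1
C2: 2C, 1H, 1Cl → 0 − 1 + 1 = 0
C3: 2C, 2O → 0 + 2 = +2
C4: 1C, 3N → 0 + 3 = +3
The most oxidised carbon is C4 at +3.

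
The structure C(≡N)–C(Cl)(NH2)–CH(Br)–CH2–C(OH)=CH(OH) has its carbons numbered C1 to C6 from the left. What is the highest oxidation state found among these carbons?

+3

Count +1 for every bond to an atom more electronegative than carbon and −1 for every bond to one less electronegative; C–C bonds are 0. Tallying each carbon:
C1: 1C, 3N → 0 + 3 = +3
C2: 2C, 1N, 1Cl → 0 + 1 + 1 = +2
C3: 2C, 1H, 1Br → 0 − 1 + 1 = 0
C4: 2C, 2H → 0 − 2 = -2
C5: 3C, 1O → 0 + 1 = +1
C6: 2C, 1H, 1O → 0 − 1 + 1 = 0
The highest value is +3.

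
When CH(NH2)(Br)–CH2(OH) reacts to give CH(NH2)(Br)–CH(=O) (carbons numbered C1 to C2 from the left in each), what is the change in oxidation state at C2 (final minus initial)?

Before: C2 has 1 bond to C, 2 bonds to H, 1 bond to O → oxidation state -1.
After: C2 has 1 bond to C, 1 bond to H, 2 bonds to O → oxidation state +1.
Δ = +1 − (-1) = +2, so this is an oxidation at C2.

+2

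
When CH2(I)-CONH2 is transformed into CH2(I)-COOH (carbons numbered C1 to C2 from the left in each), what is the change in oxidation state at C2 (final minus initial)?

Before: C2 has 1 bond to C, 2 bonds to O, 1 bond to N → oxidation state +3.
After: C2 has 1 bond to C, 3 bonds to O → oxidation state +3.
Δ = +3 − (+3) = 0, so no net redox change at C2.

0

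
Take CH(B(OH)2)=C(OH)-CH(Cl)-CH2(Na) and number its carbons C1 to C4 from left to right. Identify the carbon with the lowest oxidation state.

Each bond to a more electronegative atom (O, N, halogen) counts +1, each bond to a less electronegative atom (H, metal, B, Si) counts −1, and each C–C bond counts 0. Tallying each carbon:
C1: 2C, 1H, 1B → 0 − 1 − 1 = -2
C2: 3C, 1O → 0 + 1 = +1
C3: 2C, 1H, 1Cl → 0 − 1 + 1 = 0
C4: 1C, 2H, 1Na → 0 − 2 − 1 = -3
The most reduced carbon is C4 at -3.

C4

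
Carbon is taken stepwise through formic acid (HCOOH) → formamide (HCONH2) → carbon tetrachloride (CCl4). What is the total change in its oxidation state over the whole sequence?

Carbon oxidation states along the series — formic acid: +2, formamide: +2, carbon tetrachloride: +4.
Net change = +4 − (+2) = +2.

+2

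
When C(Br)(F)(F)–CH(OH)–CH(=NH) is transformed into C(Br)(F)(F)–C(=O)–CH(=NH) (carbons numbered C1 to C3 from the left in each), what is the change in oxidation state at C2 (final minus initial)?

Before: C2 has 2 bonds to C, 1 bond to H, 1 bond to O → oxidation state 0.
After: C2 has 2 bonds to C, 2 bonds to O → oxidation state +2.
Δ = +2 − (0) = +2, so this is an oxidation at C2.

+2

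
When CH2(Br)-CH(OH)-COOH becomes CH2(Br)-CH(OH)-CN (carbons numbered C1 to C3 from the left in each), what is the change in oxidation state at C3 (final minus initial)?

Before: C3 has 1 bond to C, 3 bonds to O → oxidation state +3.
After: C3 has 1 bond to C, 3 bonds to N → oxidation state +3.
Δ = +3 − (+3) = 0, so no net redox change at C3.

0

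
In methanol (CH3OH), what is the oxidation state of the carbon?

The carbon has one bond to H (-1), one bond to H (-1), one bond to H (-1), one bond to O (+1).
Oxidation state = -1 − 1 − 1 + 1 = -2.

-2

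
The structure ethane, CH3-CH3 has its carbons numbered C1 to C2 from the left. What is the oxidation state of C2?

Count +1 for every bond to an atom more electronegative than carbon and −1 for every bond to one less electronegative; C–C bonds are 0.
C2 has one bond to H (-1), one bond to H (-1), one bond to H (-1), one bond to C (0).
Oxidation state = -1 − 1 − 1 + 0 = -3.

-3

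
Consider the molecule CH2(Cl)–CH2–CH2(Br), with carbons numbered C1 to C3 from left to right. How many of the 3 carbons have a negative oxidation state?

Tallying each carbon's bonds:
C1: 1C, 2H, 1Cl → 0 − 2 + 1 = -1
C2: 2C, 2H → 0 − 2 = -2
C3: 1C, 2H, 1Br → 0 − 2 + 1 = -1
3 carbons (C1, C2, C3) meet the condition.

3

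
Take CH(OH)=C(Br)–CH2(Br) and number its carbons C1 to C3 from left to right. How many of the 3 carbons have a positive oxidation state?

1

Tallying each carbon's bonds:
C1: 2C, 1H, 1O → 0 − 1 + 1 = 0
C2: 3C, 1Br → 0 + 1 = +1
C3: 1C, 2H, 1Br → 0 − 2 + 1 = -1
1 carbon (C2) meets the condition.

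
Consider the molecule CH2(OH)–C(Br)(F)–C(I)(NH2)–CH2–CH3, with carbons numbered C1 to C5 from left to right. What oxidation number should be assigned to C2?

Assign +1 per bond to O/N/halogen, −1 per bond to H or an electropositive element, and 0 per bond to carbon.
C2 has one bond to C (0), one bond to C (0), one bond to Br (+1), one bond to F (+1).
Oxidation state = 0 + 0 + 1 + 1 = +2.

+2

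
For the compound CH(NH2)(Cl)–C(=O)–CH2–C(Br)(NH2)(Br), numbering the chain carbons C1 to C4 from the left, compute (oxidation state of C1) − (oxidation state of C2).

-1

C1: 1C, 1H, 1N, 1Cl → 0 − 1 + 1 + 1 = +1
C2: 2C, 2O → 0 + 2 = +2
Difference: +1 − (+2) = -1.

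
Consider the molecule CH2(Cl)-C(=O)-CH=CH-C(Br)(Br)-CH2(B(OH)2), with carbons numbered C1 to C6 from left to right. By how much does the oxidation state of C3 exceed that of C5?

C3: 3C, 1H → 0 − 1 = -1
C5: 2C, 2Br → 0 + 2 = +2
Difference: -1 − (+2) = -3.

-3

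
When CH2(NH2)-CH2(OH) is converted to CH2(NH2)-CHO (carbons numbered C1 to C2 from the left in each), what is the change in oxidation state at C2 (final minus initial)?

+2

Before: C2 has 1 bond to C, 2 bonds to H, 1 bond to O → oxidation state -1.
After: C2 has 1 bond to C, 1 bond to H, 2 bonds to O → oxidation state +1.
Δ = +1 − (-1) = +2, so this is an oxidation at C2.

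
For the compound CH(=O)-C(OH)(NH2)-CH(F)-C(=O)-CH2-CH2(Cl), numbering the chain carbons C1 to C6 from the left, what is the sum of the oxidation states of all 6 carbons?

Count +1 for every bond to an atom more electronegative than carbon and −1 for every bond to one less electronegative; C–C bonds are 0. Tallying each carbon:
C1: 1C, 1H, 2O → 0 − 1 + 2 = +1
C2: 2C, 1O, 1N → 0 + 1 + 1 = +2
C3: 2C, 1H, 1F → 0 − 1 + 1 = 0
C4: 2C, 2O → 0 + 2 = +2
C5: 2C, 2H → 0 − 2 = -2
C6: 1C, 2H, 1Cl → 0 − 2 + 1 = -1
Sum = +1 + 2 + 0 + 2 − 2 − 1 = +2.

+2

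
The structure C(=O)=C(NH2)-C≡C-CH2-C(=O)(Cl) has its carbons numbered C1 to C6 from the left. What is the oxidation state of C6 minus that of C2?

+2

C6: 1C, 2O, 1Cl → 0 + 2 + 1 = +3
C2: 3C, 1N → 0 + 1 = +1
Difference: +3 − (+1) = +2.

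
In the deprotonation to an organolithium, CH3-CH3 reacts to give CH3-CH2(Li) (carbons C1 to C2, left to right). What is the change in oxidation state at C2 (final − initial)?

Before: C2 has 1 bond to C, 3 bonds to H → oxidation state -3.
After: C2 has 1 bond to C, 2 bonds to H, 1 bond to Li → oxidation state -3.
Δ = -3 − (-3) = 0, so no net redox change at C2.

0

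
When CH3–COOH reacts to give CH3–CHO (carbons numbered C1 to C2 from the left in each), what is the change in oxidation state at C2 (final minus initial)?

Before: C2 has 1 bond to C, 3 bonds to O → oxidation state +3.
After: C2 has 1 bond to C, 1 bond to H, 2 bonds to O → oxidation state +1.
Δ = +1 − (+3) = -2, so this is a reduction at C2.

-2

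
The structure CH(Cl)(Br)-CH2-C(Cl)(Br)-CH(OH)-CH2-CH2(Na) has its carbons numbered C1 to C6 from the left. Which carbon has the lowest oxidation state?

Bonds to more-electronegative neighbours contribute +1 each, bonds to H or metals contribute −1 each, and C–C bonds contribute 0. Tallying each carbon:
C1: 1C, 1H, 1Cl, 1Br → 0 − 1 + 1 + 1 = +1
C2: 2C, 2H → 0 − 2 = -2
C3: 2C, 1Cl, 1Br → 0 + 1 + 1 = +2
C4: 2C, 1H, 1O → 0 − 1 + 1 = 0
C5: 2C, 2H → 0 − 2 = -2
C6: 1C, 2H, 1Na → 0 − 2 − 1 = -3
The most reduced carbon is C6 at -3.

C6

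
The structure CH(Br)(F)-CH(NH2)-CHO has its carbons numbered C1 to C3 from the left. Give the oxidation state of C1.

+1

Each bond to a more electronegative atom (O, N, halogen) counts +1, each bond to a less electronegative atom (H, metal, B, Si) counts −1, and each C–C bond counts 0.
C1 has one bond to C (0), one bond to Br (+1), one bond to H (-1), one bond to F (+1).
Oxidation state = 0 + 1 − 1 + 1 = +1.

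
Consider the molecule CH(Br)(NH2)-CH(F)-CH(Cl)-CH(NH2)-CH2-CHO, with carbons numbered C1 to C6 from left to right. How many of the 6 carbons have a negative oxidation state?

Tallying each carbon's bonds:
C1: 1C, 1H, 1N, 1Br → 0 − 1 + 1 + 1 = +1
C2: 2C, 1H, 1F → 0 − 1 + 1 = 0
C3: 2C, 1H, 1Cl → 0 − 1 + 1 = 0
C4: 2C, 1H, 1N → 0 − 1 + 1 = 0
C5: 2C, 2H → 0 − 2 = -2
C6: 1C, 1H, 2O → 0 − 1 + 2 = +1
1 carbon (C5) meets the condition.

1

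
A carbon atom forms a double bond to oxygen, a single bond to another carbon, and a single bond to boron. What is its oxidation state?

Each bond to a more electronegative atom (O, N, halogen) counts +1, each bond to a less electronegative atom (H, metal, B, Si) counts −1, and each C–C bond counts 0.
The carbon has one bond to C (0), one bond to B (-1), a double bond to O (2×+1 = +2).
Oxidation state = 0 − 1 + 2 = +1.

+1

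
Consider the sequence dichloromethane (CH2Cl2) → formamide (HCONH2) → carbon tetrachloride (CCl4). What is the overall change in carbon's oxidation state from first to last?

Carbon oxidation states along the series — dichloromethane: 0, formamide: +2, carbon tetrachloride: +4.
Net change = +4 − (0) = +4.

+4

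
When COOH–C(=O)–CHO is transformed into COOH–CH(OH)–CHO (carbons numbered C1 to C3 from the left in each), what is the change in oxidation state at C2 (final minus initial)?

Before: C2 has 2 bonds to C, 2 bonds to O → oxidation state +2.
After: C2 has 2 bonds to C, 1 bond to H, 1 bond to O → oxidation state 0.
Δ = 0 − (+2) = -2, so this is a reduction at C2.

-2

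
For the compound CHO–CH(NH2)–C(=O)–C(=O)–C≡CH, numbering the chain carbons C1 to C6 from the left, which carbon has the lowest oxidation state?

C6

Tallying each carbon's bonds:
C1: 1C, 1H, 2O → 0 − 1 + 2 = +1
C2: 2C, 1H, 1N → 0 − 1 + 1 = 0
C3: 2C, 2O → 0 + 2 = +2
C4: 2C, 2O → 0 + 2 = +2
C5: 4C → 0 = 0
C6: 3C, 1H → 0 − 1 = -1
The most reduced carbon is C6 at -1.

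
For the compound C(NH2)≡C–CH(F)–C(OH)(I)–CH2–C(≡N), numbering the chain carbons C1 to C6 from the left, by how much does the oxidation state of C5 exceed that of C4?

C5: 2C, 2H → 0 − 2 = -2
C4: 2C, 1O, 1I → 0 + 1 + 1 = +2
Difference: -2 − (+2) = -4.

-4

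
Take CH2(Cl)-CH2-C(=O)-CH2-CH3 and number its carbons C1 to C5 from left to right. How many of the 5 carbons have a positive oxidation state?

1

Tallying each carbon's bonds:
C1: 1C, 2H, 1Cl → 0 − 2 + 1 = -1
C2: 2C, 2H → 0 − 2 = -2
C3: 2C, 2O → 0 + 2 = +2
C4: 2C, 2H → 0 − 2 = -2
C5: 1C, 3H → 0 − 3 = -3
1 carbon (C3) meets the condition.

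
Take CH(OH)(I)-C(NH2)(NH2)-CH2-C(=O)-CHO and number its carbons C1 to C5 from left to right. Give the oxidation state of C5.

Each bond to a more electronegative atom (O, N, halogen) counts +1, each bond to a less electronegative atom (H, metal, B, Si) counts −1, and each C–C bond counts 0.
C5 has one bond to C (0), a double bond to O (2×+1 = +2), one bond to H (-1).
Oxidation state = 0 + 2 − 1 = +1.

+1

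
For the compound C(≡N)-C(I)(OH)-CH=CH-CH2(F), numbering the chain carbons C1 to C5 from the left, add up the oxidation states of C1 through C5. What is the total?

+2

Tallying each carbon's bonds:
C1: 1C, 3N → 0 + 3 = +3
C2: 2C, 1O, 1I → 0 + 1 + 1 = +2
C3: 3C, 1H → 0 − 1 = -1
C4: 3C, 1H → 0 − 1 = -1
C5: 1C, 2H, 1F → 0 − 2 + 1 = -1
Sum = +3 + 2 − 1 − 1 − 1 = +2.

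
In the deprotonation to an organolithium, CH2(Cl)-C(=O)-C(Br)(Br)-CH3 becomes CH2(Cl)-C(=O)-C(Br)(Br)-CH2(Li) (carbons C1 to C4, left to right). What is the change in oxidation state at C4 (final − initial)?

0

Before: C4 has 1 bond to C, 3 bonds to H → oxidation state -3.
After: C4 has 1 bond to C, 2 bonds to H, 1 bond to Li → oxidation state -3.
Δ = -3 − (-3) = 0, so no net redox change at C4.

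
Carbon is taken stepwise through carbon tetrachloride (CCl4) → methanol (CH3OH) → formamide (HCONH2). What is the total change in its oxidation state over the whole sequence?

Carbon oxidation states along the series — carbon tetrachloride: +4, methanol: -2, formamide: +2.
Net change = +2 − (+4) = -2.

-2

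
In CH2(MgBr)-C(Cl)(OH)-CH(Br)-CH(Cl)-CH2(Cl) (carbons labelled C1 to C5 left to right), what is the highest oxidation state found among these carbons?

+2

Count +1 for every bond to an atom more electronegative than carbon and −1 for every bond to one less electronegative; C–C bonds are 0. Tallying each carbon:
C1: 1C, 2H, 1Mg → 0 − 2 − 1 = -3
C2: 2C, 1O, 1Cl → 0 + 1 + 1 = +2
C3: 2C, 1H, 1Br → 0 − 1 + 1 = 0
C4: 2C, 1H, 1Cl → 0 − 1 + 1 = 0
C5: 1C, 2H, 1Cl → 0 − 2 + 1 = -1
The highest value is +2.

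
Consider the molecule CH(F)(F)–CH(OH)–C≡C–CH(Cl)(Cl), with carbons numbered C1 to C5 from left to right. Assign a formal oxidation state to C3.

C3 has one bond to C (0), a triple bond to C (3×0 = 0).
Oxidation state = 0 + 0 = 0.

0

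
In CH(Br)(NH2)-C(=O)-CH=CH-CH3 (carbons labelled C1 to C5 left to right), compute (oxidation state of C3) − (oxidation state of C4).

0

C3: 3C, 1H → 0 − 1 = -1
C4: 3C, 1H → 0 − 1 = -1
Difference: -1 − (-1) = 0.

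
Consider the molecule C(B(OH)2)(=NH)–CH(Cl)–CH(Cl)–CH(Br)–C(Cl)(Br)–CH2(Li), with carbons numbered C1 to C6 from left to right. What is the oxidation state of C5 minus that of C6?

C5: 2C, 1Cl, 1Br → 0 + 1 + 1 = +2
C6: 1C, 2H, 1Li → 0 − 2 − 1 = -3
Difference: +2 − (-3) = +5.

+5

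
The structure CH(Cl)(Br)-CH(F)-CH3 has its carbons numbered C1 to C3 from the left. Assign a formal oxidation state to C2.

0

Bonds to more-electronegative neighbours contribute +1 each, bonds to H or metals contribute −1 each, and C–C bonds contribute 0.
C2 has one bond to C (0), one bond to C (0), one bond to F (+1), one bond to H (-1).
Oxidation state = 0 + 0 + 1 − 1 = 0.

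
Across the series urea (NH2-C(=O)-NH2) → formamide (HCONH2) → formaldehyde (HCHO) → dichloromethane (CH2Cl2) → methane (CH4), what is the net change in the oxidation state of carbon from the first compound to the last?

-8

Carbon oxidation states along the series — urea: +4, formamide: +2, formaldehyde: 0, dichloromethane: 0, methane: -4.
Net change = -4 − (+4) = -8.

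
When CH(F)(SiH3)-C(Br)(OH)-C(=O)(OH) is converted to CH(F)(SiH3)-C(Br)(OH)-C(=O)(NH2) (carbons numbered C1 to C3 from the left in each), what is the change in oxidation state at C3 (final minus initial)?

Before: C3 has 1 bond to C, 3 bonds to O → oxidation state +3.
After: C3 has 1 bond to C, 2 bonds to O, 1 bond to N → oxidation state +3.
Δ = +3 − (+3) = 0, so no net redox change at C3.

0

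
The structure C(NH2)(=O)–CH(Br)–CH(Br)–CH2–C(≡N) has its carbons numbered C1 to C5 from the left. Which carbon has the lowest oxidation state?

C4

Tallying each carbon's bonds:
C1: 1C, 2O, 1N → 0 + 2 + 1 = +3
C2: 2C, 1H, 1Br → 0 − 1 + 1 = 0
C3: 2C, 1H, 1Br → 0 − 1 + 1 = 0
C4: 2C, 2H → 0 − 2 = -2
C5: 1C, 3N → 0 + 3 = +3
The most reduced carbon is C4 at -2.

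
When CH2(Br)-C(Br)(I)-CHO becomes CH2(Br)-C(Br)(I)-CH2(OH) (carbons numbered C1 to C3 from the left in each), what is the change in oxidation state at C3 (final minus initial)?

-2

Before: C3 has 1 bond to C, 1 bond to H, 2 bonds to O → oxidation state +1.
After: C3 has 1 bond to C, 2 bonds to H, 1 bond to O → oxidation state -1.
Δ = -1 − (+1) = -2, so this is a reduction at C3.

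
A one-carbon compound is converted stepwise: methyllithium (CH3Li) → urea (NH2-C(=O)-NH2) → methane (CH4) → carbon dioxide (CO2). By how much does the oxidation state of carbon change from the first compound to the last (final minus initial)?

Carbon oxidation states along the series — methyllithium: -4, urea: +4, methane: -4, carbon dioxide: +4.
Net change = +4 − (-4) = +8.

+8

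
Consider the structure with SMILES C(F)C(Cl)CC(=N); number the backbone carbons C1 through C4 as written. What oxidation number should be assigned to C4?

C4 has one bond to C (0), a double bond to N (2×+1 = +2), one bond to H (-1).
Oxidation state = 0 + 2 − 1 = +1.

+1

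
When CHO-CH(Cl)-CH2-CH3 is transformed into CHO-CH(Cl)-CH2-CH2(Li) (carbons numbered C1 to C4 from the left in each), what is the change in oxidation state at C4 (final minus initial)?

0

Before: C4 has 1 bond to C, 3 bonds to H → oxidation state -3.
After: C4 has 1 bond to C, 2 bonds to H, 1 bond to Li → oxidation state -3.
Δ = -3 − (-3) = 0, so no net redox change at C4.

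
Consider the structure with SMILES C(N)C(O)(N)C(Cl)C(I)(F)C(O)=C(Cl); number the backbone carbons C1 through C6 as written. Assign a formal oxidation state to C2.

Count +1 for every bond to an atom more electronegative than carbon and −1 for every bond to one less electronegative; C–C bonds are 0.
C2 has one bond to C (0), one bond to C (0), one bond to O (+1), one bond to N (+1).
Oxidation state = 0 + 0 + 1 + 1 = +2.

+2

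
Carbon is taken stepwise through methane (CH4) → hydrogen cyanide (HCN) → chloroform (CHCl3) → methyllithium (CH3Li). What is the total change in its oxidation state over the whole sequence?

0

Carbon oxidation states along the series — methane: -4, hydrogen cyanide: +2, chloroform: +2, methyllithium: -4.
Net change = -4 − (-4) = 0.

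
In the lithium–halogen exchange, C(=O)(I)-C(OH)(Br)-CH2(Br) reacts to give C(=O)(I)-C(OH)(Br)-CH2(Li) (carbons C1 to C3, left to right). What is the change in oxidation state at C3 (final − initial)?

-2

Before: C3 has 1 bond to C, 2 bonds to H, 1 bond to Br → oxidation state -1.
After: C3 has 1 bond to C, 2 bonds to H, 1 bond to Li → oxidation state -3.
Δ = -3 − (-1) = -2, so this is a reduction at C3.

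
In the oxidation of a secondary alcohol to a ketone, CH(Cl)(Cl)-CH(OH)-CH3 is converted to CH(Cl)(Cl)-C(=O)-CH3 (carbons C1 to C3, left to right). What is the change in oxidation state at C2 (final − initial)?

Before: C2 has 2 bonds to C, 1 bond to H, 1 bond to O → oxidation state 0.
After: C2 has 2 bonds to C, 2 bonds to O → oxidation state +2.
Δ = +2 − (0) = +2, so this is an oxidation at C2.

+2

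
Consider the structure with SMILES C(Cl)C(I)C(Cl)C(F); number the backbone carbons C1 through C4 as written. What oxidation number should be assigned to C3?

C3 has one bond to C (0), one bond to C (0), one bond to H (-1), one bond to Cl (+1).
Oxidation state = 0 + 0 − 1 + 1 = 0.

0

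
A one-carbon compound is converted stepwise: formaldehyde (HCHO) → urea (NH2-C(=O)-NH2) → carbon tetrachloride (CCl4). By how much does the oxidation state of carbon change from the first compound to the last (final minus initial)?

Carbon oxidation states along the series — formaldehyde: 0, urea: +4, carbon tetrachloride: +4.
Net change = +4 − (0) = +4.

+4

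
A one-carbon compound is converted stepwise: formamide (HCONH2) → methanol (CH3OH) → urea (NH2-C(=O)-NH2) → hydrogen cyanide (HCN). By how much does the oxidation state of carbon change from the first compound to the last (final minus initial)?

Carbon oxidation states along the series — formamide: +2, methanol: -2, urea: +4, hydrogen cyanide: +2.
Net change = +2 − (+2) = 0.

0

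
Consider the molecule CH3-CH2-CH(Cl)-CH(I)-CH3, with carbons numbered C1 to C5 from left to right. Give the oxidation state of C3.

C3 has one bond to C (0), one bond to C (0), one bond to Cl (+1), one bond to H (-1).
Oxidation state = 0 + 0 + 1 − 1 = 0.

0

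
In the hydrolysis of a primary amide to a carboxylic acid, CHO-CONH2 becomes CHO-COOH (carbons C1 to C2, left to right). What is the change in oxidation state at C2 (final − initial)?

0

Before: C2 has 1 bond to C, 2 bonds to O, 1 bond to N → oxidation state +3.
After: C2 has 1 bond to C, 3 bonds to O → oxidation state +3.
Δ = +3 − (+3) = 0, so no net redox change at C2.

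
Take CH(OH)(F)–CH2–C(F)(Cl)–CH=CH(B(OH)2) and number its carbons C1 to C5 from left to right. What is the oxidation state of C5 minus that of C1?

C5: 2C, 1H, 1B → 0 − 1 − 1 = -2
C1: 1C, 1H, 1O, 1F → 0 − 1 + 1 + 1 = +1
Difference: -2 − (+1) = -3.

-3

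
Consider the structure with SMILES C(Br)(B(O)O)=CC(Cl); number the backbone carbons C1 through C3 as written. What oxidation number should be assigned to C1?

0

Assign +1 per bond to O/N/halogen, −1 per bond to H or an electropositive element, and 0 per bond to carbon.
C1 has a double bond to C (2×0 = 0), one bond to Br (+1), one bond to B (-1).
Oxidation state = 0 + 1 − 1 = 0.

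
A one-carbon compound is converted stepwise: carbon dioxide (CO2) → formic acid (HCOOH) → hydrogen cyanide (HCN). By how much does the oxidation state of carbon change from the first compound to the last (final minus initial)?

-2

Carbon oxidation states along the series — carbon dioxide: +4, formic acid: +2, hydrogen cyanide: +2.
Net change = +2 − (+4) = -2.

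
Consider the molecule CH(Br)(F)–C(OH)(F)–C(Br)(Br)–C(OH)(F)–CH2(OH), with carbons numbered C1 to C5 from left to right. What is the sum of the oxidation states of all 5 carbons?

Tallying each carbon's bonds:
C1: 1C, 1H, 1F, 1Br → 0 − 1 + 1 + 1 = +1
C2: 2C, 1O, 1F → 0 + 1 + 1 = +2
C3: 2C, 2Br → 0 + 2 = +2
C4: 2C, 1O, 1F → 0 + 1 + 1 = +2
C5: 1C, 2H, 1O → 0 − 2 + 1 = -1
Sum = +1 + 2 + 2 + 2 − 1 = +6.

+6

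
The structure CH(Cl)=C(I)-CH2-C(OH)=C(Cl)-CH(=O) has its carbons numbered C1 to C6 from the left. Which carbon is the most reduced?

C3

Assign +1 per bond to O/N/halogen, −1 per bond to H or an electropositive element, and 0 per bond to carbon. Tallying each carbon:
C1: 2C, 1H, 1Cl → 0 − 1 + 1 = 0
C2: 3C, 1I → 0 + 1 = +1
C3: 2C, 2H → 0 − 2 = -2
C4: 3C, 1O → 0 + 1 = +1
C5: 3C, 1Cl → 0 + 1 = +1
C6: 1C, 1H, 2O → 0 − 1 + 2 = +1
The most reduced carbon is C3 at -2.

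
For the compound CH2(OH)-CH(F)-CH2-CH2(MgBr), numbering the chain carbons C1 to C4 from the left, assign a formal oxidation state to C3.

Assign +1 per bond to O/N/halogen, −1 per bond to H or an electropositive element, and 0 per bond to carbon.
C3 has one bond to C (0), one bond to C (0), one bond to H (-1), one bond to H (-1).
Oxidation state = 0 + 0 − 1 − 1 = -2.

-2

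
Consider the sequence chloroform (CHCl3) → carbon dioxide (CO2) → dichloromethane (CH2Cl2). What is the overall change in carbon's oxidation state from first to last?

Carbon oxidation states along the series — chloroform: +2, carbon dioxide: +4, dichloromethane: 0.
Net change = 0 − (+2) = -2.

-2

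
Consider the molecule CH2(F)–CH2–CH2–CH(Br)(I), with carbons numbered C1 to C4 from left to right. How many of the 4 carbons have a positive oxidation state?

Each bond to a more electronegative atom (O, N, halogen) counts +1, each bond to a less electronegative atom (H, metal, B, Si) counts −1, and each C–C bond counts 0. Tallying each carbon:
C1: 1C, 2H, 1F → 0 − 2 + 1 = -1
C2: 2C, 2H → 0 − 2 = -2
C3: 2C, 2H → 0 − 2 = -2
C4: 1C, 1H, 1Br, 1I → 0 − 1 + 1 + 1 = +1
1 carbon (C4) meets the condition.

1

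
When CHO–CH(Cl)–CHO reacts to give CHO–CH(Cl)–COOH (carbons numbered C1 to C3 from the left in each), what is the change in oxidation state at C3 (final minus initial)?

Before: C3 has 1 bond to C, 1 bond to H, 2 bonds to O → oxidation state +1.
After: C3 has 1 bond to C, 3 bonds to O → oxidation state +3.
Δ = +3 − (+1) = +2, so this is an oxidation at C3.

+2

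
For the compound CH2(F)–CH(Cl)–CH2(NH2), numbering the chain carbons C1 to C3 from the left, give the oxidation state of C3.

Bonds to more-electronegative neighbours contribute +1 each, bonds to H or metals contribute −1 each, and C–C bonds contribute 0.
C3 has one bond to C (0), one bond to H (-1), one bond to N (+1), one bond to H (-1).
Oxidation state = 0 − 1 + 1 − 1 = -1.

-1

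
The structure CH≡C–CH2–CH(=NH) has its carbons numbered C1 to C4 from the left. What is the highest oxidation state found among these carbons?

Each bond to a more electronegative atom (O, N, halogen) counts +1, each bond to a less electronegative atom (H, metal, B, Si) counts −1, and each C–C bond counts 0. Tallying each carbon:
C1: 3C, 1H → 0 − 1 = -1
C2: 4C → 0 = 0
C3: 2C, 2H → 0 − 2 = -2
C4: 1C, 1H, 2N → 0 − 1 + 2 = +1
The highest value is +1.

+1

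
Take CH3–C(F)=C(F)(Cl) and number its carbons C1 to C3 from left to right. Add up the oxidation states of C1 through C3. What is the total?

0

Each bond to a more electronegative atom (O, N, halogen) counts +1, each bond to a less electronegative atom (H, metal, B, Si) counts −1, and each C–C bond counts 0. Tallying each carbon:
C1: 1C, 3H → 0 − 3 = -3
C2: 3C, 1F → 0 + 1 = +1
C3: 2C, 1F, 1Cl → 0 + 1 + 1 = +2
Sum = -3 + 1 + 2 = 0.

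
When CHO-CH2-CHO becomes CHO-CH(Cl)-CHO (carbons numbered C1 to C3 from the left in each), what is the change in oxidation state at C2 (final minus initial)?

+2

Before: C2 has 2 bonds to C, 2 bonds to H → oxidation state -2.
After: C2 has 2 bonds to C, 1 bond to H, 1 bond to Cl → oxidation state 0.
Δ = 0 − (-2) = +2, so this is an oxidation at C2.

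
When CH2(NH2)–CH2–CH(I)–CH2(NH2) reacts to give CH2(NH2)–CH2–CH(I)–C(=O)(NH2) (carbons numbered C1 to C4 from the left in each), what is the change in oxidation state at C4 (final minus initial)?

Before: C4 has 1 bond to C, 2 bonds to H, 1 bond to N → oxidation state -1.
After: C4 has 1 bond to C, 2 bonds to O, 1 bond to N → oxidation state +3.
Δ = +3 − (-1) = +4, so this is an oxidation at C4.

+4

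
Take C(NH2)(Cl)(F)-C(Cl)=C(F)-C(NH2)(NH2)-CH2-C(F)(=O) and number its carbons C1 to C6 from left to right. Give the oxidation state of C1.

C1 has one bond to C (0), one bond to N (+1), one bond to Cl (+1), one bond to F (+1).
Oxidation state = 0 + 1 + 1 + 1 = +3.

+3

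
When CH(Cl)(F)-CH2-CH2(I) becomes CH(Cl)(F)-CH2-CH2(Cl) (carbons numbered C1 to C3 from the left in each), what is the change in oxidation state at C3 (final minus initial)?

0

Before: C3 has 1 bond to C, 2 bonds to H, 1 bond to I → oxidation state -1.
After: C3 has 1 bond to C, 2 bonds to H, 1 bond to Cl → oxidation state -1.
Δ = -1 − (-1) = 0, so no net redox change at C3.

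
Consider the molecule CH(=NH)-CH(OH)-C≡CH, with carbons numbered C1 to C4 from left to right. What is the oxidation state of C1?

Assign +1 per bond to O/N/halogen, −1 per bond to H or an electropositive element, and 0 per bond to carbon.
C1 has one bond to C (0), one bond to H (-1), a double bond to N (2×+1 = +2).
Oxidation state = 0 − 1 + 2 = +1.

+1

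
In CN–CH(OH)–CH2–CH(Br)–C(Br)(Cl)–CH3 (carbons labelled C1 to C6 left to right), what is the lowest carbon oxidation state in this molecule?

Bonds to more-electronegative neighbours contribute +1 each, bonds to H or metals contribute −1 each, and C–C bonds contribute 0. Tallying each carbon:
C1: 1C, 3N → 0 + 3 = +3
C2: 2C, 1H, 1O → 0 − 1 + 1 = 0
C3: 2C, 2H → 0 − 2 = -2
C4: 2C, 1H, 1Br → 0 − 1 + 1 = 0
C5: 2C, 1Cl, 1Br → 0 + 1 + 1 = +2
C6: 1C, 3H → 0 − 3 = -3
The lowest value is -3.

-3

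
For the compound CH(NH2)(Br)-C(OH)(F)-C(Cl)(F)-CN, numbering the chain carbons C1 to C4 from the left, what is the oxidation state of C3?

C3 has one bond to C (0), one bond to C (0), one bond to Cl (+1), one bond to F (+1).
Oxidation state = 0 + 0 + 1 + 1 = +2.

+2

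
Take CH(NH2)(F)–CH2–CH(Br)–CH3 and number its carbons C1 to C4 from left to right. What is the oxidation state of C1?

Assign +1 per bond to O/N/halogen, −1 per bond to H or an electropositive element, and 0 per bond to carbon.
C1 has one bond to C (0), one bond to N (+1), one bond to F (+1), one bond to H (-1).
Oxidation state = 0 + 1 + 1 − 1 = +1.

+1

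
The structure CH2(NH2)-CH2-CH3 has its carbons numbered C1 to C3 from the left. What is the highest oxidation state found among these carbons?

-1

Tallying each carbon's bonds:
C1: 1C, 2H, 1N → 0 − 2 + 1 = -1
C2: 2C, 2H → 0 − 2 = -2
C3: 1C, 3H → 0 − 3 = -3
The highest value is -1.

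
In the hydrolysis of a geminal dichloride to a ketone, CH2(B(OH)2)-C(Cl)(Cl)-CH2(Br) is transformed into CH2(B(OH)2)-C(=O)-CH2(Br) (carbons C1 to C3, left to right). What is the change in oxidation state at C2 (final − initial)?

0

Before: C2 has 2 bonds to C, 2 bonds to Cl → oxidation state +2.
After: C2 has 2 bonds to C, 2 bonds to O → oxidation state +2.
Δ = +2 − (+2) = 0, so no net redox change at C2.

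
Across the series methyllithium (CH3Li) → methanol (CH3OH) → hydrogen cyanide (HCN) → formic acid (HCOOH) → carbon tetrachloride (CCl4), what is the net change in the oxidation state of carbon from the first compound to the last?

+8

Carbon oxidation states along the series — methyllithium: -4, methanol: -2, hydrogen cyanide: +2, formic acid: +2, carbon tetrachloride: +4.
Net change = +4 − (-4) = +8.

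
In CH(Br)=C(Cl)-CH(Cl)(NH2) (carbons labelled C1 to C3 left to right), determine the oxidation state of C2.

Bonds to more-electronegative neighbours contribute +1 each, bonds to H or metals contribute −1 each, and C–C bonds contribute 0.
C2 has a double bond to C (2×0 = 0), one bond to C (0), one bond to Cl (+1).
Oxidation state = 0 + 0 + 1 = +1.

+1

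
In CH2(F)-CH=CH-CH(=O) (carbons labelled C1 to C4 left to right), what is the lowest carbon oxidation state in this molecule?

-1

Tallying each carbon's bonds:
C1: 1C, 2H, 1F → 0 − 2 + 1 = -1
C2: 3C, 1H → 0 − 1 = -1
C3: 3C, 1H → 0 − 1 = -1
C4: 1C, 1H, 2O → 0 − 1 + 2 = +1
The lowest value is -1.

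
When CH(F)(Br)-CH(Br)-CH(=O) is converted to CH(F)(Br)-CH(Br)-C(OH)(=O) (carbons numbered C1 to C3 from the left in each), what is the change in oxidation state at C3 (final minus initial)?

+2

Before: C3 has 1 bond to C, 1 bond to H, 2 bonds to O → oxidation state +1.
After: C3 has 1 bond to C, 3 bonds to O → oxidation state +3.
Δ = +3 − (+1) = +2, so this is an oxidation at C3.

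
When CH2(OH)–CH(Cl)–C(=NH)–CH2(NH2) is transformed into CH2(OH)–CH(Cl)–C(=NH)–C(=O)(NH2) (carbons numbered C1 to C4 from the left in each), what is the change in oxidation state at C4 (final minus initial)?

+4

Before: C4 has 1 bond to C, 2 bonds to H, 1 bond to N → oxidation state -1.
After: C4 has 1 bond to C, 2 bonds to O, 1 bond to N → oxidation state +3.
Δ = +3 − (-1) = +4, so this is an oxidation at C4.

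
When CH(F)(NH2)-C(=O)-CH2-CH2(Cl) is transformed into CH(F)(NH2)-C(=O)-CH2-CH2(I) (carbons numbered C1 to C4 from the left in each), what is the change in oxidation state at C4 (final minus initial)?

Before: C4 has 1 bond to C, 2 bonds to H, 1 bond to Cl → oxidation state -1.
After: C4 has 1 bond to C, 2 bonds to H, 1 bond to I → oxidation state -1.
Δ = -1 − (-1) = 0, so no net redox change at C4.

0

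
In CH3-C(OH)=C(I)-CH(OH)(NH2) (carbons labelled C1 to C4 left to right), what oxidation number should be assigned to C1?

Count +1 for every bond to an atom more electronegative than carbon and −1 for every bond to one less electronegative; C–C bonds are 0.
C1 has one bond to C (0), one bond to H (-1), one bond to H (-1), one bond to H (-1).
Oxidation state = 0 − 1 − 1 − 1 = -3.

-3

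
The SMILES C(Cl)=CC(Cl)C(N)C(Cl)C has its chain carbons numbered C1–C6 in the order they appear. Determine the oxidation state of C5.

Count +1 for every bond to an atom more electronegative than carbon and −1 for every bond to one less electronegative; C–C bonds are 0.
C5 has one bond to C (0), one bond to C (0), one bond to Cl (+1), one bond to H (-1).
Oxidation state = 0 + 0 + 1 − 1 = 0.

0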